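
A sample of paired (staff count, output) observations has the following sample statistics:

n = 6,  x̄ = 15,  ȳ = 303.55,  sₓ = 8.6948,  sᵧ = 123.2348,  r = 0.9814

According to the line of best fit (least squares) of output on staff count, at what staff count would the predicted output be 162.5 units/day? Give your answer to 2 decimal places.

4.86

b = r · sᵧ/sₓ = 0.9814 · 123.2348/8.6948 = 13.909766
a = ȳ − b·x̄ = 303.55 − 13.909766·15 = 94.903511
Set a + b·x = 162.5: x = (162.5 − 94.903511) / 13.909766 = 4.859642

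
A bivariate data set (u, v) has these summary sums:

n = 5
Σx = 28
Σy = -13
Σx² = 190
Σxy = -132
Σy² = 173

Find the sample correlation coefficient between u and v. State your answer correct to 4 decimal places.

Sxx = Σx² − (Σx)²/n = 190 − 156.8 = 33.2
Sxy = Σxy − (Σx)(Σy)/n = -132 − (-72.8) = -59.2
Syy = Σy² − (Σy)²/n = 173 − 33.8 = 139.2
r = Sxy/√(Sxx·Syy) = -59.2/√(4621.44) = -59.2/67.981174 = -0.870829

-0.8708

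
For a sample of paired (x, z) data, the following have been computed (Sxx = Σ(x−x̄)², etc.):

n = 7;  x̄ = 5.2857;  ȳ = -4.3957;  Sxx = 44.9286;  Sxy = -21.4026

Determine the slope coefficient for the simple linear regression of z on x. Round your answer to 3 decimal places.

-0.476

b = Sxy/Sxx = -21.4026/44.9286 = -0.476369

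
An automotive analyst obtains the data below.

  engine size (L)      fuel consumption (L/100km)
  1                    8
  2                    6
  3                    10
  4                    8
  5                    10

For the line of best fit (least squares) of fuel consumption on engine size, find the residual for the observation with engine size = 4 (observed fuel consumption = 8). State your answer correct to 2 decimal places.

n = 5, Σx = 15, Σy = 42, Σxy = 132, Σx² = 55
Sxx = Σx² − (Σx)²/n = 55 − 45 = 10
Sxy = Σxy − (Σx)(Σy)/n = 132 − 126 = 6
b = Sxy/Sxx = 6/10 = 0.6
a = ȳ − b·x̄ = 8.4 − 0.6·3 = 6.6
ŷ(4) = 6.6 + 0.6·4 = 9
residual = y − ŷ = 8 − 9 = -1

-1.00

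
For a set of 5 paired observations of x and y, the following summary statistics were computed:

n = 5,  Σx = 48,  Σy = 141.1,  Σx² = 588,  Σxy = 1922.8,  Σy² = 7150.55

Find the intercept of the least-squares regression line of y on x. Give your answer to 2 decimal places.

-14.67

Sxx = Σx² − (Σx)²/n = 588 − 460.8 = 127.2
Sxy = Σxy − (Σx)(Σy)/n = 1922.8 − 1354.56 = 568.24
b = Sxy/Sxx = 568.24/127.2 = 4.467296
a = ȳ − b·x̄ = 28.22 − 4.467296·9.6 = -14.666038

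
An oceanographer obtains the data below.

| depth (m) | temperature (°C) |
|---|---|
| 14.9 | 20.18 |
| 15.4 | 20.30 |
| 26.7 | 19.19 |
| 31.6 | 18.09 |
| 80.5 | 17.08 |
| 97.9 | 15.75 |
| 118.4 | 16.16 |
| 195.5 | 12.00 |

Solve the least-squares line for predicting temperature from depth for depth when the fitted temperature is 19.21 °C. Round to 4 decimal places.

28.6636

n = 8, Σx = 580.9, Σy = 138.75, Σxy = 8873.528, Σx² = 70474.09
Sxx = Σx² − (Σx)²/n = 70474.09 − 42180.60125 = 28293.48875
Sxy = Σxy − (Σx)(Σy)/n = 8873.528 − 10074.984375 = -1201.456375
b = Sxy/Sxx = -1201.456375/28293.48875 = -0.042464
a = ȳ − b·x̄ = 17.34375 − (-0.042464)·72.6125 = 20.427171
Set a + b·x = 19.21: x = (19.21 − 20.427171) / (-0.042464) = 28.663569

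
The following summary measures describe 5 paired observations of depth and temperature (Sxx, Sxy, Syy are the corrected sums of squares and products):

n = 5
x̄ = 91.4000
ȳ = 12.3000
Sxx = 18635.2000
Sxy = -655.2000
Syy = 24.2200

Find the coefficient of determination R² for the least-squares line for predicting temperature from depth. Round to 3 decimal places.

0.951

R² = Sxy²/(Sxx·Syy) = (-655.2)²/(18635.2·24.22) = 0.951129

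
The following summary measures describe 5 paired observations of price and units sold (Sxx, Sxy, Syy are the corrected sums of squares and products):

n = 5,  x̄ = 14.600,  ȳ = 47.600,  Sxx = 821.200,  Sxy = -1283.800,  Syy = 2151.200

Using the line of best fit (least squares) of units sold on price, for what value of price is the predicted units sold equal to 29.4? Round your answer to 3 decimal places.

26.242

b = Sxy/Sxx = -1283.8/821.2 = -1.563322
a = ȳ − b·x̄ = 47.6 − (-1.563322)·14.6 = 70.424501
Set a + b·x = 29.4: x = (29.4 − 70.424501) / (-1.563322) = 26.241876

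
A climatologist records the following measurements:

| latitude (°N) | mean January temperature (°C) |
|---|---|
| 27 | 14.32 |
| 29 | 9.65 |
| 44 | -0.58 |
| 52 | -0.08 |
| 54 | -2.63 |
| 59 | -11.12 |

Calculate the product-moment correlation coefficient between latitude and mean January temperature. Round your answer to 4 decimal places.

n = 6, Σx = 265, Σy = 9.56, Σxy = -161.29, Σx² = 12607, Σy² = 429.099
Sxx = Σx² − (Σx)²/n = 12607 − 11704.166667 = 902.833333
Sxy = Σxy − (Σx)(Σy)/n = -161.29 − 422.233333 = -583.523333
Syy = Σy² − (Σy)²/n = 429.099 − 15.232267 = 413.866733
r = Sxy/√(Sxx·Syy) = -583.523333/√(373652.682411) = -583.523333/611.271366 = -0.954606

-0.9546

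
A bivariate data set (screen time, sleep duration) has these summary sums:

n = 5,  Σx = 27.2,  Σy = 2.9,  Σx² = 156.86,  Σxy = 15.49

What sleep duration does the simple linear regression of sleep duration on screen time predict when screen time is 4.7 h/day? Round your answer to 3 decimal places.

Sxx = Σx² − (Σx)²/n = 156.86 − 147.968 = 8.892
Sxy = Σxy − (Σx)(Σy)/n = 15.49 − 15.776 = -0.286
b = Sxy/Sxx = -0.286/8.892 = -0.032164
a = ȳ − b·x̄ = 0.58 − (-0.032164)·5.44 = 0.754971
ŷ(4.7) = a + b·4.7 = 0.754971 + (-0.032164)·4.7 = 0.603801

0.604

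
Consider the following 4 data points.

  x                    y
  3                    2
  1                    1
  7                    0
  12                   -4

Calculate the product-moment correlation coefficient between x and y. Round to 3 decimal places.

n = 4, Σx = 23, Σy = -1, Σxy = -41, Σx² = 203, Σy² = 21
Sxx = Σx² − (Σx)²/n = 203 − 132.25 = 70.75
Sxy = Σxy − (Σx)(Σy)/n = -41 − (-5.75) = -35.25
Syy = Σy² − (Σy)²/n = 21 − 0.25 = 20.75
r = Sxy/√(Sxx·Syy) = -35.25/√(1468.0625) = -35.25/38.315304 = -0.919998

-0.920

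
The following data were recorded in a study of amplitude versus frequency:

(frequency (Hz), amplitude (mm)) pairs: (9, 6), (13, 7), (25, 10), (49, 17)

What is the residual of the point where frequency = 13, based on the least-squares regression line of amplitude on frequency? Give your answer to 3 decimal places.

0.033

n = 4, Σx = 96, Σy = 40, Σxy = 1228, Σx² = 3276
Sxx = Σx² − (Σx)²/n = 3276 − 2304 = 972
Sxy = Σxy − (Σx)(Σy)/n = 1228 − 960 = 268
b = Sxy/Sxx = 268/972 = 0.275720
a = ȳ − b·x̄ = 10 − 0.275720·24 = 3.382716
ŷ(13) = 3.382716 + 0.275720·13 = 6.967078
residual = y − ŷ = 7 − 6.967078 = 0.032922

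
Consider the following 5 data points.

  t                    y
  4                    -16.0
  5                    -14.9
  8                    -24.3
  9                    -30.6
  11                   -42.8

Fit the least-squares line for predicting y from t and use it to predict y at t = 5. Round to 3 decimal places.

-16.506

n = 5, Σx = 37, Σy = -128.6, Σxy = -1079.1, Σx² = 307
Sxx = Σx² − (Σx)²/n = 307 − 273.8 = 33.2
Sxy = Σxy − (Σx)(Σy)/n = -1079.1 − (-951.64) = -127.46
b = Sxy/Sxx = -127.46/33.2 = -3.839157
a = ȳ − b·x̄ = -25.72 − (-3.839157)·7.4 = 2.689759
ŷ(5) = a + b·5 = 2.689759 + (-3.839157)·5 = -16.506024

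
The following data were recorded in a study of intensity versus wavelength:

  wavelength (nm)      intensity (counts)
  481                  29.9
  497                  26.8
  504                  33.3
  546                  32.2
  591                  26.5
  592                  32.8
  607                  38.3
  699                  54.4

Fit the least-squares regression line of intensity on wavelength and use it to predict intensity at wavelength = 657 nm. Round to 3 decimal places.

43.287

n = 8, Σx = 4517, Σy = 274.2, Σxy = 158418.7, Σx² = 2587297
Sxx = Σx² − (Σx)²/n = 2587297 − 2550411.125 = 36885.875
Sxy = Σxy − (Σx)(Σy)/n = 158418.7 − 154820.175 = 3598.525
b = Sxy/Sxx = 3598.525/36885.875 = 0.097558
a = ȳ − b·x̄ = 34.275 − 0.097558·564.625 = -20.808882
ŷ(657) = a + b·657 = -20.808882 + 0.097558·657 = 43.286952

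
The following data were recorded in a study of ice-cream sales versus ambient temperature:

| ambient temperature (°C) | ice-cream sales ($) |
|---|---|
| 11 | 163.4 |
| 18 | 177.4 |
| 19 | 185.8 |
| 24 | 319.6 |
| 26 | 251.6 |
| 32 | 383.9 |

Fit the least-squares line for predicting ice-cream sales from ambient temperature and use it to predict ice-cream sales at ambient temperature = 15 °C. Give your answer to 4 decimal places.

173.7314

n = 6, Σx = 130, Σy = 1481.7, Σxy = 35017.6, Σx² = 3082
Sxx = Σx² − (Σx)²/n = 3082 − 2816.666667 = 265.333333
Sxy = Σxy − (Σx)(Σy)/n = 35017.6 − 32103.5 = 2914.1
b = Sxy/Sxx = 2914.1/265.333333 = 10.982789
a = ȳ − b·x̄ = 246.95 − 10.982789·21.666667 = 8.989573
ŷ(15) = a + b·15 = 8.989573 + 10.982789·15 = 173.731407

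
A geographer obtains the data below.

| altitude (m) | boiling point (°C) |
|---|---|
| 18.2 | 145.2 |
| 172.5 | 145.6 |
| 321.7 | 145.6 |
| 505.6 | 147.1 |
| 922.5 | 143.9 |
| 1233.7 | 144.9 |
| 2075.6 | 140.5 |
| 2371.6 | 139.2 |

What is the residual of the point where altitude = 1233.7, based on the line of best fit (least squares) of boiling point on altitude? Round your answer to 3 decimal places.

n = 8, Σx = 7621.4, Σy = 1152, Σxy = 1082231.32, Σx² = 12694833.6
Sxx = Σx² − (Σx)²/n = 12694833.6 − 7260717.245 = 5434116.355
Sxy = Σxy − (Σx)(Σy)/n = 1082231.32 − 1097481.6 = -15250.28
b = Sxy/Sxx = -15250.28/5434116.355 = -0.002806
a = ȳ − b·x̄ = 144 − (-0.002806)·952.675 = 146.673583
ŷ(1233.7) = 146.673583 + (-0.002806)·1233.7 = 143.211333
residual = y − ŷ = 144.9 − 143.211333 = 1.688667

1.689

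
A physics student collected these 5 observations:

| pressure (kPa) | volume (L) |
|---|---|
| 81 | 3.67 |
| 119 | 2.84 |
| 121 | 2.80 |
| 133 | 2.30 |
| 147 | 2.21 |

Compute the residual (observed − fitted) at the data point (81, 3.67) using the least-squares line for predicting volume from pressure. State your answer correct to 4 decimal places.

n = 5, Σx = 601, Σy = 13.82, Σxy = 1604.8, Σx² = 74661
Sxx = Σx² − (Σx)²/n = 74661 − 72240.2 = 2420.8
Sxy = Σxy − (Σx)(Σy)/n = 1604.8 − 1661.164 = -56.364
b = Sxy/Sxx = -56.364/2420.8 = -0.023283
a = ȳ − b·x̄ = 2.764 − (-0.023283)·120.2 = 5.562642
ŷ(81) = 5.562642 + (-0.023283)·81 = 3.676702
residual = y − ŷ = 3.67 − 3.676702 = -0.006702

-0.0067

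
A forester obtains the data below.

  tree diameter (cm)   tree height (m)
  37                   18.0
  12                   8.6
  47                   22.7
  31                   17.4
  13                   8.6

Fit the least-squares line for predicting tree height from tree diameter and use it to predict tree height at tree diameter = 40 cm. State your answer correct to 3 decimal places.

n = 5, Σx = 140, Σy = 75.3, Σxy = 2487.3, Σx² = 4852
Sxx = Σx² − (Σx)²/n = 4852 − 3920 = 932
Sxy = Σxy − (Σx)(Σy)/n = 2487.3 − 2108.4 = 378.9
b = Sxy/Sxx = 378.9/932 = 0.406545
a = ȳ − b·x̄ = 15.06 − 0.406545·28 = 3.676738
ŷ(40) = a + b·40 = 3.676738 + 0.406545·40 = 19.938541

19.939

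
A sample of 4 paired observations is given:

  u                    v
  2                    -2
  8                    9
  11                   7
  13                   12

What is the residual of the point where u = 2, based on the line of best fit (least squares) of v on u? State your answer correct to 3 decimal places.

-0.964

n = 4, Σx = 34, Σy = 26, Σxy = 301, Σx² = 358
Sxx = Σx² − (Σx)²/n = 358 − 289 = 69
Sxy = Σxy − (Σx)(Σy)/n = 301 − 221 = 80
b = Sxy/Sxx = 80/69 = 1.159420
a = ȳ − b·x̄ = 6.5 − 1.159420·8.5 = -3.355072
ŷ(2) = -3.355072 + 1.159420·2 = -1.036232
residual = y − ŷ = -2 − (-1.036232) = -0.963768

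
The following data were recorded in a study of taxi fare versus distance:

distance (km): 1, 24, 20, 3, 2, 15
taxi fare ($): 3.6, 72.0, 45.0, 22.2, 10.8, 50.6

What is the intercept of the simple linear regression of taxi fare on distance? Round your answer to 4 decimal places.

n = 6, Σx = 65, Σy = 204.2, Σxy = 3478.8, Σx² = 1215
Sxx = Σx² − (Σx)²/n = 1215 − 704.166667 = 510.833333
Sxy = Σxy − (Σx)(Σy)/n = 3478.8 − 2212.166667 = 1266.633333
b = Sxy/Sxx = 1266.633333/510.833333 = 2.479543
a = ȳ − b·x̄ = 34.033333 − 2.479543·10.833333 = 7.171615

7.1716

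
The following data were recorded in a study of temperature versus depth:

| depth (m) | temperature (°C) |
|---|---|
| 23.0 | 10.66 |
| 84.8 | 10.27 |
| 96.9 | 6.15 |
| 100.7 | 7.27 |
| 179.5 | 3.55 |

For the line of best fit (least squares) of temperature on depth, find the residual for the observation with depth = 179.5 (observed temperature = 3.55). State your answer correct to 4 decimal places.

n = 5, Σx = 484.9, Σy = 37.9, Σxy = 3081.325, Σx² = 59470.39
Sxx = Σx² − (Σx)²/n = 59470.39 − 47025.602 = 12444.788
Sxy = Σxy − (Σx)(Σy)/n = 3081.325 − 3675.542 = -594.217
b = Sxy/Sxx = -594.217/12444.788 = -0.047748
a = ȳ − b·x̄ = 7.58 − (-0.047748)·96.98 = 12.210626
ŷ(179.5) = 12.210626 + (-0.047748)·179.5 = 3.639813
residual = y − ŷ = 3.55 − 3.639813 = -0.089813

-0.0898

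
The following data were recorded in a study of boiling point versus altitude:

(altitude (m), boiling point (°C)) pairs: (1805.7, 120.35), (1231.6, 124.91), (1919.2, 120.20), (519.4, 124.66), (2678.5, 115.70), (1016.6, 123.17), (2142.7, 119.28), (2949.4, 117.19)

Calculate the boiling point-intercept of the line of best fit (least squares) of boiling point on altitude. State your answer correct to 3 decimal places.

127.510

n = 8, Σx = 14263.1, Σy = 965.46, Σxy = 1702929.909, Σx² = 30228457.51
Sxx = Σx² − (Σx)²/n = 30228457.51 − 25429502.70125 = 4798954.80875
Sxy = Σxy − (Σx)(Σy)/n = 1702929.909 − 1721306.56575 = -18376.65675
b = Sxy/Sxx = -18376.65675/4798954.80875 = -0.003829
a = ȳ − b·x̄ = 120.6825 − (-0.003829)·1782.8875 = 127.509718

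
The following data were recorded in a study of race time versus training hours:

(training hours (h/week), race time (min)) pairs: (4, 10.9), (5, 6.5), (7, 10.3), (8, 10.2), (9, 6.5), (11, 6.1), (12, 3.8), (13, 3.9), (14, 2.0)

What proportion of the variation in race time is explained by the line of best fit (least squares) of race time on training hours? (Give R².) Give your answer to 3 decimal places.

n = 9, Σx = 83, Σy = 60.2, Σxy = 479.7, Σx² = 865, Σy² = 484.3
Sxx = Σx² − (Σx)²/n = 865 − 765.444444 = 99.555556
Sxy = Σxy − (Σx)(Σy)/n = 479.7 − 555.177778 = -75.477778
Syy = Σy² − (Σy)²/n = 484.3 − 402.671111 = 81.628889
R² = Sxy²/(Sxx·Syy) = (-75.477778)²/(99.555556·81.628889) = 0.701017

0.701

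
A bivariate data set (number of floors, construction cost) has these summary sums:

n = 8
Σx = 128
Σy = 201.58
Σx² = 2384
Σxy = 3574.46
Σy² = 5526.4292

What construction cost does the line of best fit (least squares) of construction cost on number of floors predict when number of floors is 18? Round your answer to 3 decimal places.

27.276

Sxx = Σx² − (Σx)²/n = 2384 − 2048 = 336
Sxy = Σxy − (Σx)(Σy)/n = 3574.46 − 3225.28 = 349.18
b = Sxy/Sxx = 349.18/336 = 1.039226
a = ȳ − b·x̄ = 25.1975 − 1.039226·16 = 8.569881
ŷ(18) = a + b·18 = 8.569881 + 1.039226·18 = 27.275952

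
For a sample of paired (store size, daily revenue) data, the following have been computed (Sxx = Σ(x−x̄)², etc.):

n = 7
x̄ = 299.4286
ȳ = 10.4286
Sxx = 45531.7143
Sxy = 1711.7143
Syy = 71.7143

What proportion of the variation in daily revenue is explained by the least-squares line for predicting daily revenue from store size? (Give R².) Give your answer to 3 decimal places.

R² = Sxy²/(Sxx·Syy) = (1711.7143)²/(45531.7143·71.7143) = 0.897311

0.897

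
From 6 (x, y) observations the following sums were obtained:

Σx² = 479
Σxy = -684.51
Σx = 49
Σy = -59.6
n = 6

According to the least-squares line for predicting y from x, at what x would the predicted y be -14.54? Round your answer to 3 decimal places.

Sxx = Σx² − (Σx)²/n = 479 − 400.166667 = 78.833333
Sxy = Σxy − (Σx)(Σy)/n = -684.51 − (-486.733333) = -197.776667
b = Sxy/Sxx = -197.776667/78.833333 = -2.508795
a = ȳ − b·x̄ = -9.933333 − (-2.508795)·8.166667 = 10.555159
Set a + b·x = -14.54: x = (-14.54 − 10.555159) / (-2.508795) = 10.002874

10.003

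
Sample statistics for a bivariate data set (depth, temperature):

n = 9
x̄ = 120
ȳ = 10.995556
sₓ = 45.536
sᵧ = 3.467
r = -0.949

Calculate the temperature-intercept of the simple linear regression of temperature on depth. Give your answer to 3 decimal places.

b = r · sᵧ/sₓ = -0.949 · 3.467/45.536 = -0.072255
a = ȳ − b·x̄ = 10.995556 − (-0.072255)·120 = 19.666102

19.666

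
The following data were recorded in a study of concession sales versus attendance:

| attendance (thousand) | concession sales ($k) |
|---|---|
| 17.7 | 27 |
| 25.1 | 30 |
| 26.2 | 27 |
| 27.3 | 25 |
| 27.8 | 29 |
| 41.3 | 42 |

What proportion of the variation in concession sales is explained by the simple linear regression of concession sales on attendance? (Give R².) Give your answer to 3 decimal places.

0.721

n = 6, Σx = 165.4, Σy = 180, Σxy = 5161.6, Σx² = 4853.56, Σy² = 5588
Sxx = Σx² − (Σx)²/n = 4853.56 − 4559.526667 = 294.033333
Sxy = Σxy − (Σx)(Σy)/n = 5161.6 − 4962 = 199.6
Syy = Σy² − (Σy)²/n = 5588 − 5400 = 188
R² = Sxy²/(Sxx·Syy) = (199.6)²/(294.033333·188) = 0.720720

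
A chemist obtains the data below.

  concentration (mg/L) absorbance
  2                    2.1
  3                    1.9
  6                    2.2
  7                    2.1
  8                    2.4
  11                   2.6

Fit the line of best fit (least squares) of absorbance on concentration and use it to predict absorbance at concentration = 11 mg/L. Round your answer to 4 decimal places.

n = 6, Σx = 37, Σy = 13.3, Σxy = 85.6, Σx² = 283
Sxx = Σx² − (Σx)²/n = 283 − 228.166667 = 54.833333
Sxy = Σxy − (Σx)(Σy)/n = 85.6 − 82.016667 = 3.583333
b = Sxy/Sxx = 3.583333/54.833333 = 0.065350
a = ȳ − b·x̄ = 2.216667 − 0.065350·6.166667 = 1.813678
ŷ(11) = a + b·11 = 1.813678 + 0.065350·11 = 2.532523

2.5325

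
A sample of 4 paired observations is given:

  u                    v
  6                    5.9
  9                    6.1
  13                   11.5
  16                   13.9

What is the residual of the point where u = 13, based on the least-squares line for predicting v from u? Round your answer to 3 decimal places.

0.398

n = 4, Σx = 44, Σy = 37.4, Σxy = 462.2, Σx² = 542
Sxx = Σx² − (Σx)²/n = 542 − 484 = 58
Sxy = Σxy − (Σx)(Σy)/n = 462.2 − 411.4 = 50.8
b = Sxy/Sxx = 50.8/58 = 0.875862
a = ȳ − b·x̄ = 9.35 − 0.875862·11 = -0.284483
ŷ(13) = -0.284483 + 0.875862·13 = 11.101724
residual = y − ŷ = 11.5 − 11.101724 = 0.398276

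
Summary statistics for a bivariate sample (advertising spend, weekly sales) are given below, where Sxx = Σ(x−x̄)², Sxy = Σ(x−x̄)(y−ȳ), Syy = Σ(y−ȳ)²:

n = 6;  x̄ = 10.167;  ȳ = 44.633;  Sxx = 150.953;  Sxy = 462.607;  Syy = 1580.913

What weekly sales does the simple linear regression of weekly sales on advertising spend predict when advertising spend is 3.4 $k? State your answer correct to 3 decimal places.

b = Sxy/Sxx = 462.607/150.953 = 3.064576
a = ȳ − b·x̄ = 44.633 − 3.064576·10.167 = 13.475452
ŷ(3.4) = a + b·3.4 = 13.475452 + 3.064576·3.4 = 23.895012

23.895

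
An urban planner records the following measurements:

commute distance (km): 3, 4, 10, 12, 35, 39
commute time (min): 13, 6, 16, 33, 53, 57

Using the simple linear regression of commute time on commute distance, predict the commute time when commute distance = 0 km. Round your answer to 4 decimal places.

n = 6, Σx = 103, Σy = 178, Σxy = 4697, Σx² = 3015
Sxx = Σx² − (Σx)²/n = 3015 − 1768.166667 = 1246.833333
Sxy = Σxy − (Σx)(Σy)/n = 4697 − 3055.666667 = 1641.333333
b = Sxy/Sxx = 1641.333333/1246.833333 = 1.316402
a = ȳ − b·x̄ = 29.666667 − 1.316402·17.166667 = 7.068440
ŷ(0) = a + b·0 = 7.068440 + 1.316402·0 = 7.068440

7.0684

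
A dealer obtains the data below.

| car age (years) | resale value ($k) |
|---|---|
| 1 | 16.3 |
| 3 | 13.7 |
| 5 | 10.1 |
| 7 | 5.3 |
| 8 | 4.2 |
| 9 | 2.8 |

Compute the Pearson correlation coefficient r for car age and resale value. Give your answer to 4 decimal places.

n = 6, Σx = 33, Σy = 52.4, Σxy = 203.8, Σx² = 229, Σy² = 608.96
Sxx = Σx² − (Σx)²/n = 229 − 181.5 = 47.5
Sxy = Σxy − (Σx)(Σy)/n = 203.8 − 288.2 = -84.4
Syy = Σy² − (Σy)²/n = 608.96 − 457.626667 = 151.333333
r = Sxy/√(Sxx·Syy) = -84.4/√(7188.333333) = -84.4/84.784039 = -0.995470

-0.9955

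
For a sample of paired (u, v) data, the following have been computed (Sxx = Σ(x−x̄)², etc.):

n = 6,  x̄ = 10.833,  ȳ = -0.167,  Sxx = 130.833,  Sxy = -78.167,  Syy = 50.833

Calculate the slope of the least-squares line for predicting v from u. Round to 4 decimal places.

b = Sxy/Sxx = -78.167/130.833 = -0.597456

-0.5975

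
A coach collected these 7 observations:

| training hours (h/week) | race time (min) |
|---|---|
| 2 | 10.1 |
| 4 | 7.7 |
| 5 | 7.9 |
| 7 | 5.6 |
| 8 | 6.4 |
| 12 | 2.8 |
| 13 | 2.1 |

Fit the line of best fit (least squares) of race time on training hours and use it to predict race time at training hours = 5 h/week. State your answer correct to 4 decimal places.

7.6621

n = 7, Σx = 51, Σy = 42.6, Σxy = 241.8, Σx² = 471
Sxx = Σx² − (Σx)²/n = 471 − 371.571429 = 99.428571
Sxy = Σxy − (Σx)(Σy)/n = 241.8 − 310.371429 = -68.571429
b = Sxy/Sxx = -68.571429/99.428571 = -0.689655
a = ȳ − b·x̄ = 6.085714 − (-0.689655)·7.285714 = 11.110345
ŷ(5) = a + b·5 = 11.110345 + (-0.689655)·5 = 7.662069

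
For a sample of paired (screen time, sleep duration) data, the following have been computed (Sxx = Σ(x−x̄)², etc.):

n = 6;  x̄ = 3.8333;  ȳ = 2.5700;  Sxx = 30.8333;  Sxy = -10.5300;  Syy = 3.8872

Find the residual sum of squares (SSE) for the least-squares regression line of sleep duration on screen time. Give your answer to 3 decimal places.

0.291

b = Sxy/Sxx = -10.53/30.8333 = -0.341514
SSE = Syy − b·Sxy = 3.8872 − (-0.341514)·(-10.53) = 0.291059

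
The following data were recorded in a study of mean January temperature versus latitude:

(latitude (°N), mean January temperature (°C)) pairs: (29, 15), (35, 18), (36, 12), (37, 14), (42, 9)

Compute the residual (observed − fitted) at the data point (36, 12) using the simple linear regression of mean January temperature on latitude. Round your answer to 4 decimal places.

-1.5046

n = 5, Σx = 179, Σy = 68, Σxy = 2393, Σx² = 6495
Sxx = Σx² − (Σx)²/n = 6495 − 6408.2 = 86.8
Sxy = Σxy − (Σx)(Σy)/n = 2393 − 2434.4 = -41.4
b = Sxy/Sxx = -41.4/86.8 = -0.476959
a = ȳ − b·x̄ = 13.6 − (-0.476959)·35.8 = 30.675115
ŷ(36) = 30.675115 + (-0.476959)·36 = 13.504608
residual = y − ŷ = 12 − 13.504608 = -1.504608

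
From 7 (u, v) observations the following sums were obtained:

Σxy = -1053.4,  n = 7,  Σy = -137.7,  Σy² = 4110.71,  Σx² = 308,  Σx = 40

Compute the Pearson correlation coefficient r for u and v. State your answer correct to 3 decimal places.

Sxx = Σx² − (Σx)²/n = 308 − 228.571429 = 79.428571
Sxy = Σxy − (Σx)(Σy)/n = -1053.4 − (-786.857143) = -266.542857
Syy = Σy² − (Σy)²/n = 4110.71 − 2708.755714 = 1401.954286
r = Sxy/√(Sxx·Syy) = -266.542857/√(111355.226122) = -266.542857/333.699305 = -0.798752

-0.799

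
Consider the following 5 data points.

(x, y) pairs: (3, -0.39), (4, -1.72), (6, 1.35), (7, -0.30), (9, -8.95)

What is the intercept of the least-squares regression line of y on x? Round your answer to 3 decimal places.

4.241

n = 5, Σx = 29, Σy = -10.01, Σxy = -82.6, Σx² = 191
Sxx = Σx² − (Σx)²/n = 191 − 168.2 = 22.8
Sxy = Σxy − (Σx)(Σy)/n = -82.6 − (-58.058) = -24.542
b = Sxy/Sxx = -24.542/22.8 = -1.076404
a = ȳ − b·x̄ = -2.002 − (-1.076404)·5.8 = 4.241140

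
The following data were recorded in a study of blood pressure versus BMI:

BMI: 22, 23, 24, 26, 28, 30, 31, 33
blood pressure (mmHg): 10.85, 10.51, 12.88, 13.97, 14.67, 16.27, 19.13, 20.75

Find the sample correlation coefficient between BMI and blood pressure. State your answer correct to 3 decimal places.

n = 8, Σx = 217, Σy = 119.03, Σxy = 3329.41, Σx² = 5999, Σy² = 1865.6791
Sxx = Σx² − (Σx)²/n = 5999 − 5886.125 = 112.875
Sxy = Σxy − (Σx)(Σy)/n = 3329.41 − 3228.68875 = 100.72125
Syy = Σy² − (Σy)²/n = 1865.6791 − 1771.017613 = 94.661488
r = Sxy/√(Sxx·Syy) = 100.72125/√(10684.915402) = 100.72125/103.367864 = 0.974396

0.974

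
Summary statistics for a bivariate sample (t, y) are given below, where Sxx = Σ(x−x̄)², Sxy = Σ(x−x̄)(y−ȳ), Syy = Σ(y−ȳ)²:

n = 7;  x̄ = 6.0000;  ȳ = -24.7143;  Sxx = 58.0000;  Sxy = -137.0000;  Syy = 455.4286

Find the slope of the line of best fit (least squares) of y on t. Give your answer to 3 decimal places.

b = Sxy/Sxx = -137/58 = -2.362069

-2.362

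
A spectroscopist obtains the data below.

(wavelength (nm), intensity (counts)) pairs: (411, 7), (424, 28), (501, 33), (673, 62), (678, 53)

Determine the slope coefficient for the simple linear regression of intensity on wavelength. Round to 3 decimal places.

0.155

n = 5, Σx = 2687, Σy = 183, Σxy = 108942, Σx² = 1512311
Sxx = Σx² − (Σx)²/n = 1512311 − 1443993.8 = 68317.2
Sxy = Σxy − (Σx)(Σy)/n = 108942 − 98344.2 = 10597.8
b = Sxy/Sxx = 10597.8/68317.2 = 0.155126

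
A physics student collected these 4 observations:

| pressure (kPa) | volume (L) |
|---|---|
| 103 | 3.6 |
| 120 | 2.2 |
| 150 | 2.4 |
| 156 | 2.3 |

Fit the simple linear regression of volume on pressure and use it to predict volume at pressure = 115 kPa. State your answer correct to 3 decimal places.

2.946

n = 4, Σx = 529, Σy = 10.5, Σxy = 1353.6, Σx² = 71845
Sxx = Σx² − (Σx)²/n = 71845 − 69960.25 = 1884.75
Sxy = Σxy − (Σx)(Σy)/n = 1353.6 − 1388.625 = -35.025
b = Sxy/Sxx = -35.025/1884.75 = -0.018583
a = ȳ − b·x̄ = 2.625 − (-0.018583)·132.25 = 5.082650
ŷ(115) = a + b·115 = 5.082650 + (-0.018583)·115 = 2.945563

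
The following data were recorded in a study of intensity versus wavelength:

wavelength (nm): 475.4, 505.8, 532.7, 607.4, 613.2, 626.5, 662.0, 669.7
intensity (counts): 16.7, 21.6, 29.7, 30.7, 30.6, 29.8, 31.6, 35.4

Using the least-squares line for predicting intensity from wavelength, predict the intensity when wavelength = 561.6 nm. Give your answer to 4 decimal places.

n = 8, Σx = 4692.7, Σy = 226.1, Σxy = 135393.03, Σx² = 2789801.43
Sxx = Σx² − (Σx)²/n = 2789801.43 − 2752679.16125 = 37122.26875
Sxy = Σxy − (Σx)(Σy)/n = 135393.03 − 132627.43375 = 2765.59625
b = Sxy/Sxx = 2765.59625/37122.26875 = 0.074500
a = ȳ − b·x̄ = 28.2625 − 0.074500·586.5875 = -15.438067
ŷ(561.6) = a + b·561.6 = -15.438067 + 0.074500·561.6 = 26.400940

26.4009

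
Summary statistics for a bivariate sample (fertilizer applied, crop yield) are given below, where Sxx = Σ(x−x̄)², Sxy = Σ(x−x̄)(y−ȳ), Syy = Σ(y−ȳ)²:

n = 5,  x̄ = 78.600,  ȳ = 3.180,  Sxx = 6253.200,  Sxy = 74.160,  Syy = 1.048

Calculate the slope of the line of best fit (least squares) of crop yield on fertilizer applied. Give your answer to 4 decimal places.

b = Sxy/Sxx = 74.16/6253.2 = 0.011860

0.0119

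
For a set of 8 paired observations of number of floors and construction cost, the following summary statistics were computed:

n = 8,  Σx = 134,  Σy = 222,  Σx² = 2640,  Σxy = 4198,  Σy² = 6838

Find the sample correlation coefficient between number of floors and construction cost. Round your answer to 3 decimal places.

Sxx = Σx² − (Σx)²/n = 2640 − 2244.5 = 395.5
Sxy = Σxy − (Σx)(Σy)/n = 4198 − 3718.5 = 479.5
Syy = Σy² − (Σy)²/n = 6838 − 6160.5 = 677.5
r = Sxy/√(Sxx·Syy) = 479.5/√(267951.25) = 479.5/517.640078 = 0.926319

0.926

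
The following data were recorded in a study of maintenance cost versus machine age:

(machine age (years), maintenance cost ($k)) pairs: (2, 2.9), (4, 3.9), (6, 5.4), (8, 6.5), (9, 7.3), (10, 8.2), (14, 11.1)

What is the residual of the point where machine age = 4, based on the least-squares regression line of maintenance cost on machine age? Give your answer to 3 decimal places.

-0.112

n = 7, Σx = 53, Σy = 45.3, Σxy = 408.9, Σx² = 497
Sxx = Σx² − (Σx)²/n = 497 − 401.285714 = 95.714286
Sxy = Σxy − (Σx)(Σy)/n = 408.9 − 342.985714 = 65.914286
b = Sxy/Sxx = 65.914286/95.714286 = 0.688657
a = ȳ − b·x̄ = 6.471429 − 0.688657·7.571429 = 1.257313
ŷ(4) = 1.257313 + 0.688657·4 = 4.011940
residual = y − ŷ = 3.9 − 4.011940 = -0.111940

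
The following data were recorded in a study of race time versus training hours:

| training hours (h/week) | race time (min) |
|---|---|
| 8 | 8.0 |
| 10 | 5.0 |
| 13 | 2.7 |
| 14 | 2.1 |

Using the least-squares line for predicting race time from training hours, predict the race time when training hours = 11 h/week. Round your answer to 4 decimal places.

4.6890

n = 4, Σx = 45, Σy = 17.8, Σxy = 178.5, Σx² = 529
Sxx = Σx² − (Σx)²/n = 529 − 506.25 = 22.75
Sxy = Σxy − (Σx)(Σy)/n = 178.5 − 200.25 = -21.75
b = Sxy/Sxx = -21.75/22.75 = -0.956044
a = ȳ − b·x̄ = 4.45 − (-0.956044)·11.25 = 15.205495
ŷ(11) = a + b·11 = 15.205495 + (-0.956044)·11 = 4.689011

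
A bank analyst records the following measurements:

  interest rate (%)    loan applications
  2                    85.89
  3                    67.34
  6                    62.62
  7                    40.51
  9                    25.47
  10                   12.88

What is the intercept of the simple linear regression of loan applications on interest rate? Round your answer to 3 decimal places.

100.828

n = 6, Σx = 37, Σy = 294.71, Σxy = 1391.12, Σx² = 279
Sxx = Σx² − (Σx)²/n = 279 − 228.166667 = 50.833333
Sxy = Σxy − (Σx)(Σy)/n = 1391.12 − 1817.378333 = -426.258333
b = Sxy/Sxx = -426.258333/50.833333 = -8.385410
a = ȳ − b·x̄ = 49.118333 − (-8.385410)·6.166667 = 100.828361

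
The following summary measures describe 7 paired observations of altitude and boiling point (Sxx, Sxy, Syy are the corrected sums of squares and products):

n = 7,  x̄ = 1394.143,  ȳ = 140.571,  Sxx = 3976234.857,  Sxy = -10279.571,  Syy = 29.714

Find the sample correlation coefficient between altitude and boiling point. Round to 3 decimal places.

-0.946

r = Sxy/√(Sxx·Syy) = -10279.571/√(118149842.540898) = -10279.571/10869.675365 = -0.945711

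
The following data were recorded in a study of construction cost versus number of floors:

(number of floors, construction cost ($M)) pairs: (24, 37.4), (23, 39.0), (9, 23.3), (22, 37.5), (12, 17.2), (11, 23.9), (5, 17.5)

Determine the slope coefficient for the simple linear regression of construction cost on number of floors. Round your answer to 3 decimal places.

1.187

n = 7, Σx = 106, Σy = 195.8, Σxy = 3386.1, Σx² = 1960
Sxx = Σx² − (Σx)²/n = 1960 − 1605.142857 = 354.857143
Sxy = Σxy − (Σx)(Σy)/n = 3386.1 − 2964.971429 = 421.128571
b = Sxy/Sxx = 421.128571/354.857143 = 1.186755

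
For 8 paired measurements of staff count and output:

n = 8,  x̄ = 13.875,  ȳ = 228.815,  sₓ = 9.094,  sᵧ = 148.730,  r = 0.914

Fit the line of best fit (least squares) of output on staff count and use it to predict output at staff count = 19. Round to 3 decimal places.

305.425

b = r · sᵧ/sₓ = 0.914 · 148.73/9.094 = 14.948232
a = ȳ − b·x̄ = 228.815 − 14.948232·13.875 = 21.408284
ŷ(19) = a + b·19 = 21.408284 + 14.948232·19 = 305.424688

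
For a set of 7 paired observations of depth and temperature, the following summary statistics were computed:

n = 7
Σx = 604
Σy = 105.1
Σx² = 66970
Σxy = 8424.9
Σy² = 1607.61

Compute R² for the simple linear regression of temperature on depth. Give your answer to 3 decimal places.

0.942

Sxx = Σx² − (Σx)²/n = 66970 − 52116.571429 = 14853.428571
Sxy = Σxy − (Σx)(Σy)/n = 8424.9 − 9068.628571 = -643.728571
Syy = Σy² − (Σy)²/n = 1607.61 − 1578.001429 = 29.608571
R² = Sxy²/(Sxx·Syy) = (-643.728571)²/(14853.428571·29.608571) = 0.942240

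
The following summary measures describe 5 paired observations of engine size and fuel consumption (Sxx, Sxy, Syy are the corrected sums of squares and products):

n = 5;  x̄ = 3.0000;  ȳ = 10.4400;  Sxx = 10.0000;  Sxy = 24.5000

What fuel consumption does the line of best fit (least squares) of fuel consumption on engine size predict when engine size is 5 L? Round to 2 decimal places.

b = Sxy/Sxx = 24.5/10 = 2.45
a = ȳ − b·x̄ = 10.44 − 2.45·3 = 3.09
ŷ(5) = a + b·5 = 3.09 + 2.45·5 = 15.34

15.34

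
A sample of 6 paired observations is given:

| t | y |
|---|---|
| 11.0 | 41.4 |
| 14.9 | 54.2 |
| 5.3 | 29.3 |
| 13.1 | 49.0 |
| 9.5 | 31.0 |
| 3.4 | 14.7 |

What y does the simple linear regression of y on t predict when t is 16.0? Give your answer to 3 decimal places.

56.879

n = 6, Σx = 57.2, Σy = 219.6, Σxy = 2404.65, Σx² = 644.52
Sxx = Σx² − (Σx)²/n = 644.52 − 545.306667 = 99.213333
Sxy = Σxy − (Σx)(Σy)/n = 2404.65 − 2093.52 = 311.13
b = Sxy/Sxx = 311.13/99.213333 = 3.135970
a = ȳ − b·x̄ = 36.6 − 3.135970·9.533333 = 6.703756
ŷ(16.0) = a + b·16.0 = 6.703756 + 3.135970·16 = 56.879270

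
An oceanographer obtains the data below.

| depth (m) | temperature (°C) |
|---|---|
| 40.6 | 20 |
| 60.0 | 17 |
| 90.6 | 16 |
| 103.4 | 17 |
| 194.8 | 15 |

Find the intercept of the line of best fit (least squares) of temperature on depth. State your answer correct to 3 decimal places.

n = 5, Σx = 489.4, Σy = 85, Σxy = 7961.4, Σx² = 62095.32
Sxx = Σx² − (Σx)²/n = 62095.32 − 47902.472 = 14192.848
Sxy = Σxy − (Σx)(Σy)/n = 7961.4 − 8319.8 = -358.4
b = Sxy/Sxx = -358.4/14192.848 = -0.025252
a = ȳ − b·x̄ = 17 − (-0.025252)·97.88 = 19.471681

19.472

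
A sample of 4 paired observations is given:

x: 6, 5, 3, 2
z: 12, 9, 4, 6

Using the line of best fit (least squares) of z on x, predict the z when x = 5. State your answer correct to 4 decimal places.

n = 4, Σx = 16, Σy = 31, Σxy = 141, Σx² = 74
Sxx = Σx² − (Σx)²/n = 74 − 64 = 10
Sxy = Σxy − (Σx)(Σy)/n = 141 − 124 = 17
b = Sxy/Sxx = 17/10 = 1.7
a = ȳ − b·x̄ = 7.75 − 1.7·4 = 0.95
ŷ(5) = a + b·5 = 0.95 + 1.7·5 = 9.45

9.4500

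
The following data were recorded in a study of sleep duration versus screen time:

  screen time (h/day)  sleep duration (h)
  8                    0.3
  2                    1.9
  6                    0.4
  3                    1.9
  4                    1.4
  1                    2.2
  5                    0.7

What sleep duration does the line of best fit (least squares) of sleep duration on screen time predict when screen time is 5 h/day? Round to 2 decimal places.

n = 7, Σx = 29, Σy = 8.8, Σxy = 25.6, Σx² = 155
Sxx = Σx² − (Σx)²/n = 155 − 120.142857 = 34.857143
Sxy = Σxy − (Σx)(Σy)/n = 25.6 − 36.457143 = -10.857143
b = Sxy/Sxx = -10.857143/34.857143 = -0.311475
a = ȳ − b·x̄ = 1.257143 − (-0.311475)·4.142857 = 2.547541
ŷ(5) = a + b·5 = 2.547541 + (-0.311475)·5 = 0.990164

0.99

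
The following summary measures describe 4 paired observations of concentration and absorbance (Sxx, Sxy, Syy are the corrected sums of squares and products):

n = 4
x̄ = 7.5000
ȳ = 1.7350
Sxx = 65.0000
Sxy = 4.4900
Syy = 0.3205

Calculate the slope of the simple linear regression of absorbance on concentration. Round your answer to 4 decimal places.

b = Sxy/Sxx = 4.49/65 = 0.069077

0.0691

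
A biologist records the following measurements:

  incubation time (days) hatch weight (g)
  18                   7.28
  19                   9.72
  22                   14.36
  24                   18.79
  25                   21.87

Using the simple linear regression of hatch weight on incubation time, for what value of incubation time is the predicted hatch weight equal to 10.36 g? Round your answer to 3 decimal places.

19.559

n = 5, Σx = 108, Σy = 72.02, Σxy = 1629.35, Σx² = 2370
Sxx = Σx² − (Σx)²/n = 2370 − 2332.8 = 37.2
Sxy = Σxy − (Σx)(Σy)/n = 1629.35 − 1555.632 = 73.718
b = Sxy/Sxx = 73.718/37.2 = 1.981667
a = ȳ − b·x̄ = 14.404 − 1.981667·21.6 = -28.4
Set a + b·x = 10.36: x = (10.36 − (-28.4)) / 1.981667 = 19.559294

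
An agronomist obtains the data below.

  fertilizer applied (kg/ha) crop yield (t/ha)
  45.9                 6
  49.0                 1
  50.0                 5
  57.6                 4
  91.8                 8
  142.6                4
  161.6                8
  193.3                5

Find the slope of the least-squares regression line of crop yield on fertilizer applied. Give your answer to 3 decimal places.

n = 8, Σx = 791.8, Σy = 41, Σxy = 4368.9, Σx² = 102567.02
Sxx = Σx² − (Σx)²/n = 102567.02 − 78368.405 = 24198.615
Sxy = Σxy − (Σx)(Σy)/n = 4368.9 − 4057.975 = 310.925
b = Sxy/Sxx = 310.925/24198.615 = 0.012849

0.013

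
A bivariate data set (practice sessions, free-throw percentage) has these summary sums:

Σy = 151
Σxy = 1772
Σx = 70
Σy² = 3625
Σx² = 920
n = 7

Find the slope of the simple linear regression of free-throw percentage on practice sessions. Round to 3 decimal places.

Sxx = Σx² − (Σx)²/n = 920 − 700 = 220
Sxy = Σxy − (Σx)(Σy)/n = 1772 − 1510 = 262
b = Sxy/Sxx = 262/220 = 1.190909

1.191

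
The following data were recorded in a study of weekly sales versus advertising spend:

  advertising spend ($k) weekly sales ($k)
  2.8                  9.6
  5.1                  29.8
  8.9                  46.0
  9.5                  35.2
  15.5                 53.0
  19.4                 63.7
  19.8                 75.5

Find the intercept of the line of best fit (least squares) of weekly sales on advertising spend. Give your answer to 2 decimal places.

8.65

n = 7, Σx = 81, Σy = 312.8, Σxy = 4474.84, Σx² = 1211.96
Sxx = Σx² − (Σx)²/n = 1211.96 − 937.285714 = 274.674286
Sxy = Σxy − (Σx)(Σy)/n = 4474.84 − 3619.542857 = 855.297143
b = Sxy/Sxx = 855.297143/274.674286 = 3.113860
a = ȳ − b·x̄ = 44.685714 − 3.113860·11.571429 = 8.653911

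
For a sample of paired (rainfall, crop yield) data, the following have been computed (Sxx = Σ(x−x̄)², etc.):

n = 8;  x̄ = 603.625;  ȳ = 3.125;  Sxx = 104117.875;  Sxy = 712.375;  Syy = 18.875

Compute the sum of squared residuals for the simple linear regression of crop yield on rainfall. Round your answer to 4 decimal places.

14.0009

b = Sxy/Sxx = 712.375/104117.875 = 0.006842
SSE = Syy − b·Sxy = 18.875 − 0.006842·712.375 = 14.000927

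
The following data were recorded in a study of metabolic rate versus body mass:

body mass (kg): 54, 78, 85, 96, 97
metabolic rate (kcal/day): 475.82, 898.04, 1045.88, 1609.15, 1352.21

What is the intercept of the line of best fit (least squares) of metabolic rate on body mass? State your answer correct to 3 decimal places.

n = 5, Σx = 410, Σy = 5381.1, Σxy = 470283.97, Σx² = 34850
Sxx = Σx² − (Σx)²/n = 34850 − 33620 = 1230
Sxy = Σxy − (Σx)(Σy)/n = 470283.97 − 441250.2 = 29033.77
b = Sxy/Sxx = 29033.77/1230 = 23.604691
a = ȳ − b·x̄ = 1076.22 − 23.604691·82 = -859.364667

-859.365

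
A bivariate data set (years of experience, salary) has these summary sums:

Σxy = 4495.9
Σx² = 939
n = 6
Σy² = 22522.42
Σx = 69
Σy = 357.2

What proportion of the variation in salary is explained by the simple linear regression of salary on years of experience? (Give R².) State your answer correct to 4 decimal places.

Sxx = Σx² − (Σx)²/n = 939 − 793.5 = 145.5
Sxy = Σxy − (Σx)(Σy)/n = 4495.9 − 4107.8 = 388.1
Syy = Σy² − (Σy)²/n = 22522.42 − 21265.306667 = 1257.113333
R² = Sxy²/(Sxx·Syy) = (388.1)²/(145.5·1257.113333) = 0.823474

0.8235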